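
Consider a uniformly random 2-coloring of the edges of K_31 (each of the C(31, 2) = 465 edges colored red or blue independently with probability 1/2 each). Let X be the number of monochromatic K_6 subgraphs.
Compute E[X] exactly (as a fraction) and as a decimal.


Let X = Σ_S X_S over the C(31, 6) = 736281 subsets S of size 6, where X_S = 1 if the K_6 on S is monochromatic.
For a fixed S, the K_6 on S has C(6, 2) = 15 edges. P[all 15 edges red] = (1/2)^15, and likewise for blue, so P[monochromatic] = 2·(1/2)^15 = 2^{1 − 15} = 1/16384.
Summing: E[X] = C(31, 6) · 2^{1 − 15} = 736281 · 1/16384 = 736281/16384.
Numerically: E[X] ≈ 44.9390.

E[X] = C(31,6)·2^(1−C(6,2)) = 736281/16384 ≈ 44.9390.


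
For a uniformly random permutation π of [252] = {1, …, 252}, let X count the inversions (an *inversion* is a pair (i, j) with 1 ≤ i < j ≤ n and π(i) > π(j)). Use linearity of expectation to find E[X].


Write X = Σ X_I over the C(252, 2) = 31626 pairs i < j, with X_I the indicator of one inversion.
There are 31626 indicators.
For each fixed pair i < j, the values π(i) and π(j) are two distinct elements of {1, …, 252} in uniformly random order; by symmetry P[π(i) > π(j)] = 1/2.
By linearity: E[X] = 31626 · (1/2) = C(252, 2) · (1/2) = 31626/2 = 15813 ≈ 15813.000.

E[X] = 15813 = 15813.000.


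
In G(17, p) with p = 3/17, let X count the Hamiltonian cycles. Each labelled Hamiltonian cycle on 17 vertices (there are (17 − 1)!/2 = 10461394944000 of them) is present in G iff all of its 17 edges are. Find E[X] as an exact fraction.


K_17 has (17 − 1)!/2 = 10461394944000 labelled Hamiltonian cycles.
For each such Hamiltonian cycle H, let X_H = 1 if all 17 edges of H are present in G. Then P[X_H = 1] = p^{17} = (3/17)^{17} = 129140163/827240261886336764177.
Summing the indicators: E[X] = Σ_H E[X_H] = 10461394944000 · p^{17} = 10461394944000 · 129140163/827240261886336764177 = 1350986248275535872000/827240261886336764177.
Numerically: E[X] ≈ 1.63.

E[X] = 10461394944000 · (3/17)^{17} = 1350986248275535872000/827240261886336764177 ≈ 1.63.


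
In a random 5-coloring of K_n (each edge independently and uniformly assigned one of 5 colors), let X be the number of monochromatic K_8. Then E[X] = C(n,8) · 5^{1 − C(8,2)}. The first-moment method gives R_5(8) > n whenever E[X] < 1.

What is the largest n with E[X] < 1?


We need C(n, 8) · 5^{1 − 28} < 1, i.e. C(n, 8) < 5^{28 − 1} = 7450580596923828125.
Check values of n near the boundary:
  n = 859: C(859, 8) = 7115855595170747139; 7115855595170747139 < 7450580596923828125? YES
  n = 860: C(860, 8) = 7182671140665308145; 7182671140665308145 < 7450580596923828125? YES
  n = 861: C(861, 8) = 7250034996615275865; 7250034996615275865 < 7450580596923828125? YES
  n = 862: C(862, 8) = 7317951015318931845; 7317951015318931845 < 7450580596923828125? YES
  n = 863: C(863, 8) = 7386423071602617757; 7386423071602617757 < 7450580596923828125? YES
  n = 864: C(864, 8) = 7455455062926006708; 7455455062926006708 < 7450580596923828125? NO
  n = 865: C(865, 8) = 7525050909487743060; 7525050909487743060 < 7450580596923828125? NO
  n = 866: C(866, 8) = 7595214554331451620; 7595214554331451620 < 7450580596923828125? NO
The largest n with C(n, 8) < 7450580596923828125 is n = 863 (where E[X] = 7386423071602617757/7450580596923828125 ≈ 0.99139). Hence R_5(8) > 863, i.e. R_5(8) ≥ 864.

Largest n = 863; hence R_5(8) > 863.


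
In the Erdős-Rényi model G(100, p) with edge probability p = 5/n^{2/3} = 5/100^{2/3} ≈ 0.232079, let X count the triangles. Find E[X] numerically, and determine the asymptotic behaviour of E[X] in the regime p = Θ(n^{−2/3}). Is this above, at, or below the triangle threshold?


Number of potential triangles: C(100, 3) = 161700.
Each occurs with probability p³ ≈ (0.232079)³ ≈ 1.25000000e-02.
By linearity: E[X] = C(100, 3)·p³ ≈ 161700 · 1.25000000e-02 ≈ 2021.250000.
Since α = 2/3 < 1, p = c/n^{2/3} ≫ 1/n is above the triangle threshold p ~ 1/n. Asymptotically E[X] ~ (c³/6)·n^{3(1−α)} = (5³/6)·n^{1} → ∞; triangles are abundant w.h.p.

E[X] ≈ 2021.250000; in regime p = Θ(1/n^{2/3}) E[X] diverges (above the triangle threshold p ~ 1/n).


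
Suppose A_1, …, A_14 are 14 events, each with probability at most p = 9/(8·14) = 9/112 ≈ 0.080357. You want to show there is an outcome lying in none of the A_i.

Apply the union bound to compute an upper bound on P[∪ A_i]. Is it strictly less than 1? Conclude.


Union bound: P[∪_{i=1}^{14} A_i] ≤ Σ_i P[A_i] ≤ 14·p = 14·(9/112) = 9/8.
Numerically: 9/8 ≈ 1.125000.
Is 9/8 < 1? NO.
Since the bound 9/8 is ≥ 1, the union bound is uninformative here; it does NOT by itself certify existence.

14·p = 9/8 ≈ 1.125000; existence NOT certified by the union bound.


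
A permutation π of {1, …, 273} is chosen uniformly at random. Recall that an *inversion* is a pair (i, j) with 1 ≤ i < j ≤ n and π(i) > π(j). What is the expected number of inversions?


Write X = Σ X_I over the C(273, 2) = 37128 pairs i < j, with X_I the indicator of one inversion.
There are 37128 indicators.
For each fixed pair i < j, the values π(i) and π(j) are two distinct elements of {1, …, 273} in uniformly random order; by symmetry P[π(i) > π(j)] = 1/2.
By linearity: E[X] = 37128 · (1/2) = C(273, 2) · (1/2) = 37128/2 = 18564 ≈ 18564.0000.

E[X] = 18564 = 18564.0000.


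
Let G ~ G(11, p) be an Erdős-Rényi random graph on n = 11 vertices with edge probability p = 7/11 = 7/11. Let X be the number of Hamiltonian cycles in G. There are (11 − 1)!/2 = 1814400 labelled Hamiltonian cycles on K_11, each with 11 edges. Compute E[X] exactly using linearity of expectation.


K_11 has (11 − 1)!/2 = 1814400 labelled Hamiltonian cycles.
For each such Hamiltonian cycle H, let X_H = 1 if all 11 edges of H are present in G. Then P[X_H = 1] = p^{11} = (7/11)^{11} = 1977326743/285311670611.
Summing the indicators: E[X] = Σ_H E[X_H] = 1814400 · p^{11} = 1814400 · 1977326743/285311670611 = 3587661642499200/285311670611.
Numerically: E[X] ≈ 1.26e+04.

E[X] = 1814400 · (7/11)^{11} = 3587661642499200/285311670611 ≈ 1.26e+04.


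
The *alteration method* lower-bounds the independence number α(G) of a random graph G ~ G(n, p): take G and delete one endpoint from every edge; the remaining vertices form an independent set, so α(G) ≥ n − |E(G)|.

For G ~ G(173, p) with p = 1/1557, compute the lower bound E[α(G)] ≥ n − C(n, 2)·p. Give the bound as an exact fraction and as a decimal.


E[|E(G)|] = C(173, 2)·p = 14878 · (1/1557) = 86/9.
E[α(G)] ≥ n − E[|E(G)|] = 173 − 86/9 = 1471/9.
Numerically: ≈ 163.444444.
(This is only a lower bound; the true E[α(G)] may be larger.)

E[α(G)] ≥ 1471/9 ≈ 163.444444.


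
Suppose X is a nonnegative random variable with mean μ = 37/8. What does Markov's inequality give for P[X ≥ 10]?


μ = E[X] = 37/8, a = 10.
Markov: P[X ≥ 10] ≤ μ/a = (37/8)/10 = 37/80.
Numerically: ≈ 0.4625.
(Since a = 10 > μ = 4.6250, the bound 37/80 is < 1 and informative.)

P[X ≥ 10] ≤ 37/80 ≈ 0.4625.


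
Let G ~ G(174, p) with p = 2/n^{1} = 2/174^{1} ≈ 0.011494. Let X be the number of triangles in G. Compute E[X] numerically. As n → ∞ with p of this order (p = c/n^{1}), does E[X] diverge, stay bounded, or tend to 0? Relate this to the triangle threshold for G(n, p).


Number of potential triangles: C(174, 3) = 862924.
Each occurs with probability p³ ≈ (0.011494)³ ≈ 1.5185960e-06.
By linearity: E[X] = C(174, 3)·p³ ≈ 862924 · 1.5185960e-06 ≈ 1.31043.
Here α = 1, so p = 2/n is exactly at the triangle threshold p ~ 1/n. Asymptotically E[X] → c³/6 = 2³/6 = 4/3 ≈ 1.33333, a bounded constant. In this regime the triangle count is asymptotically Poisson(c³/6).

E[X] ≈ 1.31043; in regime p = Θ(1/n^{1}) E[X] stays bounded (at the triangle threshold p ~ 1/n).


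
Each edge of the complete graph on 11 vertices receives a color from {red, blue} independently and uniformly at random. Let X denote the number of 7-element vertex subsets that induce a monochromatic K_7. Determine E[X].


Let X = Σ_S X_S over the C(11, 7) = 330 subsets S of size 7, where X_S = 1 if the K_7 on S is monochromatic.
For a fixed S, the K_7 on S has C(7, 2) = 21 edges. P[all 21 edges red] = (1/2)^21, and likewise for blue, so P[monochromatic] = 2·(1/2)^21 = 2^{1 − 21} = 1/1048576.
By linearity: E[X] = C(11, 7) · 2^{1 − 21} = 330 · 1/1048576 = 165/524288.
Numerically: E[X] ≈ 0.000.

E[X] = C(11,7)·2^(1−C(7,2)) = 165/524288 ≈ 0.000.


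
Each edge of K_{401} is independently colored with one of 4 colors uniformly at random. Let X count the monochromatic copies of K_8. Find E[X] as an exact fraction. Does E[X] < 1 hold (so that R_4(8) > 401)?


E[X] = C(401, 8) · 4^{1 − 28} = 15456772627710150 · 4^{−27} = 15456772627710150/18014398509481984.
As a reduced fraction: E[X] = 7728386313855075/9007199254740992 ≈ 0.858.
Is E[X] < 1? YES.
Since E[X] < 1, there exists a 4-coloring of K_{401} with no monochromatic K_8; hence R_4(8) > 401.

E[X] = 7728386313855075/9007199254740992 ≈ 0.858; E[X] < 1, so R_4(8) > 401.


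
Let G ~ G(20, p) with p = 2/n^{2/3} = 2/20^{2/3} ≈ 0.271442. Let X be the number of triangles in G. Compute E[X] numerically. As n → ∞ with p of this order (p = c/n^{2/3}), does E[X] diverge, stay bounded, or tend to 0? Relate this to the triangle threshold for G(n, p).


Number of potential triangles: C(20, 3) = 1140.
Each occurs with probability p³ ≈ (0.271442)³ ≈ 2.00000000e-02.
By linearity: E[X] = C(20, 3)·p³ ≈ 1140 · 2.00000000e-02 ≈ 22.800000.
Since α = 2/3 < 1, p = c/n^{2/3} ≫ 1/n is above the triangle threshold p ~ 1/n. Asymptotically E[X] ~ (c³/6)·n^{3(1−α)} = (2³/6)·n^{1} → ∞; triangles are abundant w.h.p.

E[X] ≈ 22.800000; in regime p = Θ(1/n^{2/3}) E[X] diverges (above the triangle threshold p ~ 1/n).


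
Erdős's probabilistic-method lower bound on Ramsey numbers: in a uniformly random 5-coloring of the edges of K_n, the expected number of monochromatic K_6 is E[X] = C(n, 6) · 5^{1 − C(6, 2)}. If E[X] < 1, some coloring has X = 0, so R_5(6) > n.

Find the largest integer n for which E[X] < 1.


We need C(n, 6) · 5^{1 − 15} < 1, i.e. C(n, 6) < 5^{15 − 1} = 6103515625.
Check values of n near the boundary:
  n = 129: C(129, 6) = 5688177600; 5688177600 < 6103515625? YES
  n = 130: C(130, 6) = 5963412000; 5963412000 < 6103515625? YES
  n = 131: C(131, 6) = 6249655776; 6249655776 < 6103515625? NO
The largest n with C(n, 6) < 6103515625 is n = 130 (where E[X] = 47707296/48828125 ≈ 0.977). Hence R_5(6) > 130, i.e. R_5(6) ≥ 131.

Largest n = 130; hence R_5(6) > 130.


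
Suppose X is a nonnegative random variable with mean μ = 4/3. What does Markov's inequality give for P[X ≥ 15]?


μ = E[X] = 4/3, a = 15.
Markov: P[X ≥ 15] ≤ μ/a = (4/3)/15 = 4/45.
Numerically: ≈ 0.0889.
(Since a = 15 > μ = 1.3333, the bound 4/45 is < 1 and informative.)

P[X ≥ 15] ≤ 4/45 ≈ 0.0889.


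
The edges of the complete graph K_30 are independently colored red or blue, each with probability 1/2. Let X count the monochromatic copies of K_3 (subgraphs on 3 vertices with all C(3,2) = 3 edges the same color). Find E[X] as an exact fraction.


Let X = Σ_S X_S over the C(30, 3) = 4060 subsets S of size 3, where X_S = 1 if the K_3 on S is monochromatic.
For a fixed S, the K_3 on S has C(3, 2) = 3 edges. P[all 3 edges red] = (1/2)^3, and likewise for blue, so P[monochromatic] = 2·(1/2)^3 = 2^{1 − 3} = 1/4.
By linearity: E[X] = C(30, 3) · 2^{1 − 3} = 4060 · 1/4 = 1015.
Numerically: E[X] ≈ 1015.000000.

E[X] = C(30,3)·2^(1−C(3,2)) = 1015 ≈ 1015.000000.


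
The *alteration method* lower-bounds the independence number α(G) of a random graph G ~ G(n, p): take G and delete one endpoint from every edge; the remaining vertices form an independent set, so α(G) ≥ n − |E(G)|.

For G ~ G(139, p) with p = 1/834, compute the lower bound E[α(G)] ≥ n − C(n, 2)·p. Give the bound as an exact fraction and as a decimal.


E[|E(G)|] = C(139, 2)·p = 9591 · (1/834) = 23/2.
E[α(G)] ≥ n − E[|E(G)|] = 139 − 23/2 = 255/2.
Numerically: ≈ 127.5000.
(This is only a lower bound; the true E[α(G)] may be larger.)

E[α(G)] ≥ 255/2 ≈ 127.5000.


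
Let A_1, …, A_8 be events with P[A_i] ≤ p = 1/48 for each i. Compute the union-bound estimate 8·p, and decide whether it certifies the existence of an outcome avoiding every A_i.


Union bound: P[∪_{i=1}^{8} A_i] ≤ Σ_i P[A_i] ≤ 8·p = 8·(1/48) = 1/6.
Numerically: 1/6 ≈ 0.1667.
Is 1/6 < 1? YES.
Since P[∪ A_i] ≤ 1/6 < 1, the complement has P[∩ A_i^c] ≥ 1 − 1/6 = 5/6 > 0, so some outcome avoids every A_i.

8·p = 1/6 ≈ 0.1667; existence CERTIFIED by the union bound.


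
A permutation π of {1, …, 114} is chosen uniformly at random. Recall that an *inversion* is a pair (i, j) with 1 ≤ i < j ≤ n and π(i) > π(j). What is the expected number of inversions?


Write X = Σ X_I over the C(114, 2) = 6441 pairs i < j, with X_I the indicator of one inversion.
There are 6441 indicators.
For each fixed pair i < j, the values π(i) and π(j) are two distinct elements of {1, …, 114} in uniformly random order; by symmetry P[π(i) > π(j)] = 1/2.
By linearity: E[X] = 6441 · (1/2) = C(114, 2) · (1/2) = 6441/2 = 6441/2 ≈ 3220.50000.

E[X] = 6441/2 = 3220.50000.


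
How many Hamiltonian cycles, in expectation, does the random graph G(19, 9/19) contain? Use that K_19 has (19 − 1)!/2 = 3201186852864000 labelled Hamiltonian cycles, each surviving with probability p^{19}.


K_19 has (19 − 1)!/2 = 3201186852864000 labelled Hamiltonian cycles.
For each such Hamiltonian cycle H, let X_H = 1 if all 19 edges of H are present in G. Then P[X_H = 1] = p^{19} = (9/19)^{19} = 1350851717672992089/1978419655660313589123979.
Summing the indicators: E[X] = Σ_H E[X_H] = 3201186852864000 · p^{19} = 3201186852864000 · 1350851717672992089/1978419655660313589123979 = 4324328758783534194876278992896000/1978419655660313589123979.
Numerically: E[X] ≈ 2.1857e+09.

E[X] = 3201186852864000 · (9/19)^{19} = 4324328758783534194876278992896000/1978419655660313589123979 ≈ 2.1857e+09.


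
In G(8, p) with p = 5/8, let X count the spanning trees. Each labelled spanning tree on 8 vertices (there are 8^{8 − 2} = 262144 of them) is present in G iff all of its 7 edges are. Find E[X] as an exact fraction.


K_8 has 8^{8 − 2} = 262144 labelled spanning trees.
For each such spanning tree H, let X_H = 1 if all 7 edges of H are present in G. Then P[X_H = 1] = p^{7} = (5/8)^{7} = 78125/2097152.
By linearity of expectation: E[X] = Σ_H E[X_H] = 262144 · p^{7} = 262144 · 78125/2097152 = 78125/8.
Numerically: E[X] ≈ 9765.6.

E[X] = 262144 · (5/8)^{7} = 78125/8 ≈ 9765.6.


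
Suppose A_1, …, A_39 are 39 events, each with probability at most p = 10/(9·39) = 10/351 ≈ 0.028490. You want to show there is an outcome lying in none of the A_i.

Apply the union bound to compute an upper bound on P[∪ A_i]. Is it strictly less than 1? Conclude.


Union bound: P[∪_{i=1}^{39} A_i] ≤ Σ_i P[A_i] ≤ 39·p = 39·(10/351) = 10/9.
Numerically: 10/9 ≈ 1.111111.
Is 10/9 < 1? NO.
Since the bound 10/9 is ≥ 1, the union bound is uninformative here; it does NOT by itself certify existence.

39·p = 10/9 ≈ 1.111111; existence NOT certified by the union bound.


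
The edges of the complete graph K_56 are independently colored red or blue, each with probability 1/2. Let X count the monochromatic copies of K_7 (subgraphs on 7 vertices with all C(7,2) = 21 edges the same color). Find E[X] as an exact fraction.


Let X = Σ_S X_S over the C(56, 7) = 231917400 subsets S of size 7, where X_S = 1 if the K_7 on S is monochromatic.
For a fixed S, the K_7 on S has C(7, 2) = 21 edges. P[all 21 edges red] = (1/2)^21, and likewise for blue, so P[monochromatic] = 2·(1/2)^21 = 2^{1 − 21} = 1/1048576.
Summing: E[X] = C(56, 7) · 2^{1 − 21} = 231917400 · 1/1048576 = 28989675/131072.
Numerically: E[X] ≈ 221.1737.

E[X] = C(56,7)·2^(1−C(7,2)) = 28989675/131072 ≈ 221.1737.


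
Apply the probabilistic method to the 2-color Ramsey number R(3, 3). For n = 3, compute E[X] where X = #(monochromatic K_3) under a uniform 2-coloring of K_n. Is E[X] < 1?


E[X] = C(3, 3) · 2^{1 − 3} = 1 · 2^{−2} = 1/4.
As a reduced fraction: E[X] = 1/4 ≈ 0.250.
Is E[X] < 1? YES.
Since E[X] < 1, there exists a 2-coloring of K_{3} with no monochromatic K_3; hence R(3, 3) > 3.

E[X] = 1/4 ≈ 0.250; E[X] < 1, so R(3, 3) > 3.


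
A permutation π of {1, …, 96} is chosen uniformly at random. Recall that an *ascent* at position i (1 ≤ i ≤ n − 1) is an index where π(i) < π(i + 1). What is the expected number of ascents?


Write X = Σ X_I over i = 1, …, 95, with X_I the indicator of one ascent.
There are 95 indicators.
For each fixed i, the pair (π(i), π(i+1)) is a uniformly random ordered pair of distinct values from {1, …, 96}; by symmetry P[π(i) < π(i+1)] = 1/2.
By linearity: E[X] = 95 · (1/2) = (96 − 1) · (1/2) = 95/2 ≈ 47.500000.

E[X] = 95/2 = 47.500000.


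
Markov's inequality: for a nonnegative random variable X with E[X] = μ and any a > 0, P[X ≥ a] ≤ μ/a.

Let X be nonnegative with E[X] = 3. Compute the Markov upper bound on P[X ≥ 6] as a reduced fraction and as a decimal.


μ = E[X] = 3, a = 6.
Markov: P[X ≥ 6] ≤ μ/a = (3)/6 = 1/2.
Numerically: ≈ 0.50000.
(Since a = 6 > μ = 3.00000, the bound 1/2 is < 1 and informative.)

P[X ≥ 6] ≤ 1/2 ≈ 0.50000.


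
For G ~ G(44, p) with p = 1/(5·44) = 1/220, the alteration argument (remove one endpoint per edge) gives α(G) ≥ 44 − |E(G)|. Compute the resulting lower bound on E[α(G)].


E[|E(G)|] = C(44, 2)·p = 946 · (1/220) = 43/10.
E[α(G)] ≥ n − E[|E(G)|] = 44 − 43/10 = 397/10.
Numerically: ≈ 39.700000.
(This is only a lower bound; the true E[α(G)] may be larger.)

E[α(G)] ≥ 397/10 ≈ 39.700000.


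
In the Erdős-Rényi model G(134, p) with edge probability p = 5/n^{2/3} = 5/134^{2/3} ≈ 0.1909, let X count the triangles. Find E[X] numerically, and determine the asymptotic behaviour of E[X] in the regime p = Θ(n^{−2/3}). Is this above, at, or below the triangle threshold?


Number of potential triangles: C(134, 3) = 392084.
Each occurs with probability p³ ≈ (0.1909)³ ≈ 6.961461e-03.
By linearity: E[X] = C(134, 3)·p³ ≈ 392084 · 6.961461e-03 ≈ 2729.4776.
Since α = 2/3 < 1, p = c/n^{2/3} ≫ 1/n is above the triangle threshold p ~ 1/n. Asymptotically E[X] ~ (c³/6)·n^{3(1−α)} = (5³/6)·n^{1} → ∞; triangles are abundant w.h.p.

E[X] ≈ 2729.4776; in regime p = Θ(1/n^{2/3}) E[X] diverges (above the triangle threshold p ~ 1/n).


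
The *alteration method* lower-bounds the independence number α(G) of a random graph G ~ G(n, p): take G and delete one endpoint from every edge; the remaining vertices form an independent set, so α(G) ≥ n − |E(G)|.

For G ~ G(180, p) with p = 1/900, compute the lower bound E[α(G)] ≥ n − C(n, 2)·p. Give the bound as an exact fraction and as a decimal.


E[|E(G)|] = C(180, 2)·p = 16110 · (1/900) = 179/10.
E[α(G)] ≥ n − E[|E(G)|] = 180 − 179/10 = 1621/10.
Numerically: ≈ 162.100000.
(This is only a lower bound; the true E[α(G)] may be larger.)

E[α(G)] ≥ 1621/10 ≈ 162.100000.


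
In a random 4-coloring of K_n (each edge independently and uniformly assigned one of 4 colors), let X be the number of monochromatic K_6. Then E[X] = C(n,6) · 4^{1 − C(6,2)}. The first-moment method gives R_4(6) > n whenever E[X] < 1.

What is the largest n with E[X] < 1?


We need C(n, 6) · 4^{1 − 15} < 1, i.e. C(n, 6) < 4^{15 − 1} = 268435456.
Check values of n near the boundary:
  n = 76: C(76, 6) = 218618940; 218618940 < 268435456? YES
  n = 77: C(77, 6) = 237093780; 237093780 < 268435456? YES
  n = 78: C(78, 6) = 256851595; 256851595 < 268435456? YES
  n = 79: C(79, 6) = 277962685; 277962685 < 268435456? NO
  n = 80: C(80, 6) = 300500200; 300500200 < 268435456? NO
  n = 81: C(81, 6) = 324540216; 324540216 < 268435456? NO
The largest n with C(n, 6) < 268435456 is n = 78 (where E[X] = 256851595/268435456 ≈ 0.95685). Hence R_4(6) > 78, i.e. R_4(6) ≥ 79.

Largest n = 78; hence R_4(6) > 78.


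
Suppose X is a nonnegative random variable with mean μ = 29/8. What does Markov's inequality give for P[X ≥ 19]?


μ = E[X] = 29/8, a = 19.
Markov: P[X ≥ 19] ≤ μ/a = (29/8)/19 = 29/152.
Numerically: ≈ 0.1908.
(Since a = 19 > μ = 3.6250, the bound 29/152 is < 1 and informative.)

P[X ≥ 19] ≤ 29/152 ≈ 0.1908.


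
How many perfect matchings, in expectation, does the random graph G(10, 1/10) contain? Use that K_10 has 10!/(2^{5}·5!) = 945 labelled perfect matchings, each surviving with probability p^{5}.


K_10 has 10!/(2^{5}·5!) = 945 labelled perfect matchings.
For each such perfect matching H, let X_H = 1 if all 5 edges of H are present in G. Then P[X_H = 1] = p^{5} = (1/10)^{5} = 1/100000.
Summing the indicators: E[X] = Σ_H E[X_H] = 945 · p^{5} = 945 · 1/100000 = 189/20000.
Numerically: E[X] ≈ 0.00945.

E[X] = 945 · (1/10)^{5} = 189/20000 ≈ 0.00945.


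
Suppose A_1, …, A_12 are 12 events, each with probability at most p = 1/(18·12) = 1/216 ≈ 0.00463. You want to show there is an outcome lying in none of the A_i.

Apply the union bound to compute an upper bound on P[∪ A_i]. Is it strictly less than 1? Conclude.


Union bound: P[∪_{i=1}^{12} A_i] ≤ Σ_i P[A_i] ≤ 12·p = 12·(1/216) = 1/18.
Numerically: 1/18 ≈ 0.05556.
Is 1/18 < 1? YES.
Since P[∪ A_i] ≤ 1/18 < 1, the complement has P[∩ A_i^c] ≥ 1 − 1/18 = 17/18 > 0, so some outcome avoids every A_i.

12·p = 1/18 ≈ 0.05556; existence CERTIFIED by the union bound.


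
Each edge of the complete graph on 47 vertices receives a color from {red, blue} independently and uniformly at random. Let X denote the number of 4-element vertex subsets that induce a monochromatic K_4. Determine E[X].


Let X = Σ_S X_S over the C(47, 4) = 178365 subsets S of size 4, where X_S = 1 if the K_4 on S is monochromatic.
For a fixed S, the K_4 on S has C(4, 2) = 6 edges. P[all 6 edges red] = (1/2)^6, and likewise for blue, so P[monochromatic] = 2·(1/2)^6 = 2^{1 − 6} = 1/32.
By linearity: E[X] = C(47, 4) · 2^{1 − 6} = 178365 · 1/32 = 178365/32.
Numerically: E[X] ≈ 5573.906250.

E[X] = C(47,4)·2^(1−C(4,2)) = 178365/32 ≈ 5573.906250.


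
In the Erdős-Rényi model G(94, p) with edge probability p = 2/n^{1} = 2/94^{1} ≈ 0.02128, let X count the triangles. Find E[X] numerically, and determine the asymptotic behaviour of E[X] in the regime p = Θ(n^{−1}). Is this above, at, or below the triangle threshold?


Number of potential triangles: C(94, 3) = 134044.
Each occurs with probability p³ ≈ (0.02128)³ ≈ 9.631777e-06.
By linearity: E[X] = C(94, 3)·p³ ≈ 134044 · 9.631777e-06 ≈ 1.2911.
Here α = 1, so p = 2/n is exactly at the triangle threshold p ~ 1/n. Asymptotically E[X] → c³/6 = 2³/6 = 4/3 ≈ 1.3333, a bounded constant. In this regime the triangle count is asymptotically Poisson(c³/6).

E[X] ≈ 1.2911; in regime p = Θ(1/n^{1}) E[X] stays bounded (at the triangle threshold p ~ 1/n).


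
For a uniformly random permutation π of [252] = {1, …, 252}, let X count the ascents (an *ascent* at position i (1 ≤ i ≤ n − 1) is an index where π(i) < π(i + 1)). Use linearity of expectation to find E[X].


Write X = Σ X_I over i = 1, …, 251, with X_I the indicator of one ascent.
There are 251 indicators.
For each fixed i, the pair (π(i), π(i+1)) is a uniformly random ordered pair of distinct values from {1, …, 252}; by symmetry P[π(i) < π(i+1)] = 1/2.
By linearity: E[X] = 251 · (1/2) = (252 − 1) · (1/2) = 251/2 ≈ 125.500.

E[X] = 251/2 = 125.500.


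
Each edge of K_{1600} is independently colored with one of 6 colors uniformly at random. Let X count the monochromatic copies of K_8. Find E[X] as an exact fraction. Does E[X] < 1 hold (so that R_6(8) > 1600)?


E[X] = C(1600, 8) · 6^{1 − 28} = 1046712188466516943800 · 6^{−27} = 1046712188466516943800/1023490369077469249536.
As a reduced fraction: E[X] = 4845889761419059925/4738381338321616896 ≈ 1.023.
Is E[X] < 1? NO.
Since E[X] ≥ 1, the first-moment bound is inconclusive at n = 1600; it does NOT by itself certify R_6(8) > 1600.

E[X] = 4845889761419059925/4738381338321616896 ≈ 1.023; E[X] ≥ 1; first-moment method inconclusive here.


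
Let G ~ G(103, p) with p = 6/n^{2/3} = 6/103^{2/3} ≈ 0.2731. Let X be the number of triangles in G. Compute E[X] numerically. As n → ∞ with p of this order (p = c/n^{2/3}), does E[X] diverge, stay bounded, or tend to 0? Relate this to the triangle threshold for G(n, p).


Number of potential triangles: C(103, 3) = 176851.
Each occurs with probability p³ ≈ (0.2731)³ ≈ 2.036007e-02.
By linearity: E[X] = C(103, 3)·p³ ≈ 176851 · 2.036007e-02 ≈ 3600.6990.
Since α = 2/3 < 1, p = c/n^{2/3} ≫ 1/n is above the triangle threshold p ~ 1/n. Asymptotically E[X] ~ (c³/6)·n^{3(1−α)} = (6³/6)·n^{1} → ∞; triangles are abundant w.h.p.

E[X] ≈ 3600.6990; in regime p = Θ(1/n^{2/3}) E[X] diverges (above the triangle threshold p ~ 1/n).


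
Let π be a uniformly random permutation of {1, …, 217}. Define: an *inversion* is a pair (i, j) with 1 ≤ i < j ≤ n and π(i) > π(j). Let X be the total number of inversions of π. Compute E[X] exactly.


Write X = Σ X_I over the C(217, 2) = 23436 pairs i < j, with X_I the indicator of one inversion.
There are 23436 indicators.
For each fixed pair i < j, the values π(i) and π(j) are two distinct elements of {1, …, 217} in uniformly random order; by symmetry P[π(i) > π(j)] = 1/2.
By linearity: E[X] = 23436 · (1/2) = C(217, 2) · (1/2) = 23436/2 = 11718 ≈ 11718.00000.

E[X] = 11718 = 11718.00000.


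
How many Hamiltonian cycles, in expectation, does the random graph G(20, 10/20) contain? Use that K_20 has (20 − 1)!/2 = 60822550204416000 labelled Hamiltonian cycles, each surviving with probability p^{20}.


K_20 has (20 − 1)!/2 = 60822550204416000 labelled Hamiltonian cycles.
For each such Hamiltonian cycle H, let X_H = 1 if all 20 edges of H are present in G. Then P[X_H = 1] = p^{20} = (1/2)^{20} = 1/1048576.
Summing the indicators: E[X] = Σ_H E[X_H] = 60822550204416000 · p^{20} = 60822550204416000 · 1/1048576 = 1856156927625/32.
Numerically: E[X] ≈ 5.8005e+10.

E[X] = 60822550204416000 · (1/2)^{20} = 1856156927625/32 ≈ 5.8005e+10.


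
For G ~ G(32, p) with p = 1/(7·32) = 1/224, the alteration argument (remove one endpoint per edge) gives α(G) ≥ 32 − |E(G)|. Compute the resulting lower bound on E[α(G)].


E[|E(G)|] = C(32, 2)·p = 496 · (1/224) = 31/14.
E[α(G)] ≥ n − E[|E(G)|] = 32 − 31/14 = 417/14.
Numerically: ≈ 29.7857.
(This is only a lower bound; the true E[α(G)] may be larger.)

E[α(G)] ≥ 417/14 ≈ 29.7857.


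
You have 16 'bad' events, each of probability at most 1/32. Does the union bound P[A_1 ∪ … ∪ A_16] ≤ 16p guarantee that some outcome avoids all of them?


Union bound: P[∪_{i=1}^{16} A_i] ≤ Σ_i P[A_i] ≤ 16·p = 16·(1/32) = 1/2.
Numerically: 1/2 ≈ 0.50000.
Is 1/2 < 1? YES.
Since P[∪ A_i] ≤ 1/2 < 1, the complement has P[∩ A_i^c] ≥ 1 − 1/2 = 1/2 > 0, so some outcome avoids every A_i.

16·p = 1/2 ≈ 0.50000; existence CERTIFIED by the union bound.


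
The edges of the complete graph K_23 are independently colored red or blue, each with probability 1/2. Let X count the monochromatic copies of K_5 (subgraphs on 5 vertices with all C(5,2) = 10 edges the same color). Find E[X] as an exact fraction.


Let X = Σ_S X_S over the C(23, 5) = 33649 subsets S of size 5, where X_S = 1 if the K_5 on S is monochromatic.
For a fixed S, the K_5 on S has C(5, 2) = 10 edges. P[all 10 edges red] = (1/2)^10, and likewise for blue, so P[monochromatic] = 2·(1/2)^10 = 2^{1 − 10} = 1/512.
Summing: E[X] = C(23, 5) · 2^{1 − 10} = 33649 · 1/512 = 33649/512.
Numerically: E[X] ≈ 65.720703.

E[X] = C(23,5)·2^(1−C(5,2)) = 33649/512 ≈ 65.720703.


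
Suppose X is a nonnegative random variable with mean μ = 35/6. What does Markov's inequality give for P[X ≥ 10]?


μ = E[X] = 35/6, a = 10.
Markov: P[X ≥ 10] ≤ μ/a = (35/6)/10 = 7/12.
Numerically: ≈ 0.5833.
(Since a = 10 > μ = 5.8333, the bound 7/12 is < 1 and informative.)

P[X ≥ 10] ≤ 7/12 ≈ 0.5833.


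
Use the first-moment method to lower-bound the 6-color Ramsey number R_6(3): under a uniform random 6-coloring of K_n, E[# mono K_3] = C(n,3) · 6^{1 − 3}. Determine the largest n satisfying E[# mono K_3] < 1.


We need C(n, 3) · 6^{1 − 3} < 1, i.e. C(n, 3) < 6^{3 − 1} = 36.
Check values of n near the boundary:
  n = 3: C(3, 3) = 1; 1 < 36? YES
  n = 4: C(4, 3) = 4; 4 < 36? YES
  n = 5: C(5, 3) = 10; 10 < 36? YES
  n = 6: C(6, 3) = 20; 20 < 36? YES
  n = 7: C(7, 3) = 35; 35 < 36? YES
  n = 8: C(8, 3) = 56; 56 < 36? NO
The largest n with C(n, 3) < 36 is n = 7 (where E[X] = 35/36 ≈ 0.972222). Hence R_6(3) > 7, i.e. R_6(3) ≥ 8.

Largest n = 7; hence R_6(3) > 7.


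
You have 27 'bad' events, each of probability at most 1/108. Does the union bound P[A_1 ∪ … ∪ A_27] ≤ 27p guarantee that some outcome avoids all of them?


Union bound: P[∪_{i=1}^{27} A_i] ≤ Σ_i P[A_i] ≤ 27·p = 27·(1/108) = 1/4.
Numerically: 1/4 ≈ 0.2500.
Is 1/4 < 1? YES.
Since P[∪ A_i] ≤ 1/4 < 1, the complement has P[∩ A_i^c] ≥ 1 − 1/4 = 3/4 > 0, so some outcome avoids every A_i.

27·p = 1/4 ≈ 0.2500; existence CERTIFIED by the union bound.


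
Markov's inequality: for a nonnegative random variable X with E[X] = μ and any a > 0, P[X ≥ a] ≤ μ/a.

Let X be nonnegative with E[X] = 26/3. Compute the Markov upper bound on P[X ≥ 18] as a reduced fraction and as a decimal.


μ = E[X] = 26/3, a = 18.
Markov: P[X ≥ 18] ≤ μ/a = (26/3)/18 = 13/27.
Numerically: ≈ 0.48148.
(Since a = 18 > μ = 8.66667, the bound 13/27 is < 1 and informative.)

P[X ≥ 18] ≤ 13/27 ≈ 0.48148.


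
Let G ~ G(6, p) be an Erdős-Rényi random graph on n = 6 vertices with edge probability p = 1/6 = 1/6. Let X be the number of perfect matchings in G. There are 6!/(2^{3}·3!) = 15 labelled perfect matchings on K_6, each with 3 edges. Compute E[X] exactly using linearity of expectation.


K_6 has 6!/(2^{3}·3!) = 15 labelled perfect matchings.
For each such perfect matching H, let X_H = 1 if all 3 edges of H are present in G. Then P[X_H = 1] = p^{3} = (1/6)^{3} = 1/216.
By linearity: E[X] = Σ_H E[X_H] = 15 · p^{3} = 15 · 1/216 = 5/72.
Numerically: E[X] ≈ 0.06944.

E[X] = 15 · (1/6)^{3} = 5/72 ≈ 0.06944.


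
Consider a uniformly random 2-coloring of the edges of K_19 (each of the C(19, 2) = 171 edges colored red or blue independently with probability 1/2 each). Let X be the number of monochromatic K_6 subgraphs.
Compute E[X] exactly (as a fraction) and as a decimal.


Let X = Σ_S X_S over the C(19, 6) = 27132 subsets S of size 6, where X_S = 1 if the K_6 on S is monochromatic.
For a fixed S, the K_6 on S has C(6, 2) = 15 edges. P[all 15 edges red] = (1/2)^15, and likewise for blue, so P[monochromatic] = 2·(1/2)^15 = 2^{1 − 15} = 1/16384.
By linearity of expectation: E[X] = C(19, 6) · 2^{1 − 15} = 27132 · 1/16384 = 6783/4096.
Numerically: E[X] ≈ 1.656006.

E[X] = C(19,6)·2^(1−C(6,2)) = 6783/4096 ≈ 1.656006.


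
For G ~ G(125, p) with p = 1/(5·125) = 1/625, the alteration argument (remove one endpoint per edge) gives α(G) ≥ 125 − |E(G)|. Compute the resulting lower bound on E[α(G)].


E[|E(G)|] = C(125, 2)·p = 7750 · (1/625) = 62/5.
E[α(G)] ≥ n − E[|E(G)|] = 125 − 62/5 = 563/5.
Numerically: ≈ 112.60000.
(This is only a lower bound; the true E[α(G)] may be larger.)

E[α(G)] ≥ 563/5 ≈ 112.60000.


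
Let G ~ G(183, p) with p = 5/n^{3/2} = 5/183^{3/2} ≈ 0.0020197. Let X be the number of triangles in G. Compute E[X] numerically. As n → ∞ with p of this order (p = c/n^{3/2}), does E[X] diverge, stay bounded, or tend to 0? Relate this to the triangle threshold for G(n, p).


Number of potential triangles: C(183, 3) = 1004731.
Each occurs with probability p³ ≈ (0.0020197)³ ≈ 8.2391064e-09.
By linearity: E[X] = C(183, 3)·p³ ≈ 1004731 · 8.2391064e-09 ≈ 0.00828.
Since α = 3/2 > 1, p = c/n^{3/2} = o(1/n) is below the triangle threshold p ~ 1/n. Asymptotically E[X] ~ (c³/6)·n^{3(1−α)} = (5³/6)·n^{-1.5} → 0, so by Markov's inequality G has no triangles w.h.p.

E[X] ≈ 0.00828; in regime p = Θ(1/n^{3/2}) E[X] tends to 0 (below the triangle threshold p ~ 1/n).


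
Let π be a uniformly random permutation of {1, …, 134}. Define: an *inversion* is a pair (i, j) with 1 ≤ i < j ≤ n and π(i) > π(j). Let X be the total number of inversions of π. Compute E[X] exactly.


Write X = Σ X_I over the C(134, 2) = 8911 pairs i < j, with X_I the indicator of one inversion.
There are 8911 indicators.
For each fixed pair i < j, the values π(i) and π(j) are two distinct elements of {1, …, 134} in uniformly random order; by symmetry P[π(i) > π(j)] = 1/2.
By linearity: E[X] = 8911 · (1/2) = C(134, 2) · (1/2) = 8911/2 = 8911/2 ≈ 4455.500.

E[X] = 8911/2 = 4455.500.


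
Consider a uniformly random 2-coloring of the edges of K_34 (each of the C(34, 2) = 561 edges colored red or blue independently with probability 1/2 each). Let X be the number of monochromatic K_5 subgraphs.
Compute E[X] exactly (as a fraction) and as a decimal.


Let X = Σ_S X_S over the C(34, 5) = 278256 subsets S of size 5, where X_S = 1 if the K_5 on S is monochromatic.
For a fixed S, the K_5 on S has C(5, 2) = 10 edges. P[all 10 edges red] = (1/2)^10, and likewise for blue, so P[monochromatic] = 2·(1/2)^10 = 2^{1 − 10} = 1/512.
Summing: E[X] = C(34, 5) · 2^{1 − 10} = 278256 · 1/512 = 17391/32.
Numerically: E[X] ≈ 543.4688.

E[X] = C(34,5)·2^(1−C(5,2)) = 17391/32 ≈ 543.4688.


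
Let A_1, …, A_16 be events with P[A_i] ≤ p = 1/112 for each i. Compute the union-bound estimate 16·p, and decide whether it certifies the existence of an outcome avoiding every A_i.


Union bound: P[∪_{i=1}^{16} A_i] ≤ Σ_i P[A_i] ≤ 16·p = 16·(1/112) = 1/7.
Numerically: 1/7 ≈ 0.1428571.
Is 1/7 < 1? YES.
Since P[∪ A_i] ≤ 1/7 < 1, the complement has P[∩ A_i^c] ≥ 1 − 1/7 = 6/7 > 0, so some outcome avoids every A_i.

16·p = 1/7 ≈ 0.1428571; existence CERTIFIED by the union bound.


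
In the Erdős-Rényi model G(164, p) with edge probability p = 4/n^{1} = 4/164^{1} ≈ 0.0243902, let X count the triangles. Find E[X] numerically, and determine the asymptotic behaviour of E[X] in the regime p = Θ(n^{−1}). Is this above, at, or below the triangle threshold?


Number of potential triangles: C(164, 3) = 721764.
Each occurs with probability p³ ≈ (0.0243902)³ ≈ 1.45093658e-05.
By linearity: E[X] = C(164, 3)·p³ ≈ 721764 · 1.45093658e-05 ≈ 10.472338.
Here α = 1, so p = 4/n is exactly at the triangle threshold p ~ 1/n. Asymptotically E[X] → c³/6 = 4³/6 = 32/3 ≈ 10.666667, a bounded constant. In this regime the triangle count is asymptotically Poisson(c³/6).

E[X] ≈ 10.472338; in regime p = Θ(1/n^{1}) E[X] stays bounded (at the triangle threshold p ~ 1/n).


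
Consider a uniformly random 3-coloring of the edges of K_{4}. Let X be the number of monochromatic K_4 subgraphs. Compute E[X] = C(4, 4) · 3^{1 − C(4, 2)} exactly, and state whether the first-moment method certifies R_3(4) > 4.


E[X] = C(4, 4) · 3^{1 − 6} = 1 · 3^{−5} = 1/243.
As a reduced fraction: E[X] = 1/243 ≈ 0.004115.
Is E[X] < 1? YES.
Since E[X] < 1, there exists a 3-coloring of K_{4} with no monochromatic K_4; hence R_3(4) > 4.

E[X] = 1/243 ≈ 0.004115; E[X] < 1, so R_3(4) > 4.


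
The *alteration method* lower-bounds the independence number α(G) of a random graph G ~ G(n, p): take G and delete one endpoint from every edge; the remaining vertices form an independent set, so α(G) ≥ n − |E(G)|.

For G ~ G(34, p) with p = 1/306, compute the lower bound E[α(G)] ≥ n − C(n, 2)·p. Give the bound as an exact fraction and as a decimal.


E[|E(G)|] = C(34, 2)·p = 561 · (1/306) = 11/6.
E[α(G)] ≥ n − E[|E(G)|] = 34 − 11/6 = 193/6.
Numerically: ≈ 32.167.
(This is only a lower bound; the true E[α(G)] may be larger.)

E[α(G)] ≥ 193/6 ≈ 32.167.


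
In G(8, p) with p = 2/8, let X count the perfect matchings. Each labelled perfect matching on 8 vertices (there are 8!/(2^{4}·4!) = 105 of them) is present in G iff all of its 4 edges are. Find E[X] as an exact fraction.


K_8 has 8!/(2^{4}·4!) = 105 labelled perfect matchings.
For each such perfect matching H, let X_H = 1 if all 4 edges of H are present in G. Then P[X_H = 1] = p^{4} = (1/4)^{4} = 1/256.
By linearity: E[X] = Σ_H E[X_H] = 105 · p^{4} = 105 · 1/256 = 105/256.
Numerically: E[X] ≈ 0.410156.

E[X] = 105 · (1/4)^{4} = 105/256 ≈ 0.410156.


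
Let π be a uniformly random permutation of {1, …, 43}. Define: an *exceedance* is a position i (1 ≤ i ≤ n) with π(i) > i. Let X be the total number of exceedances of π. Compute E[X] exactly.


Write X = Σ_{i=1}^{43} X_i, where X_i = 1_{π(i) > i}.
For each fixed i, π(i) is uniform over {1, …, 43} (marginal of a uniform permutation), so P[π(i) > i] = (n − i)/n. Summing: Σ_{i=1}^{43} (n − i)/n = (0 + 1 + … + 42)/43 = 43(43 − 1)/(2·43) = (43 − 1)/2.
Hence E[X] = Σ_{i=1}^{43} (43 − i)/43 = 21 ≈ 21.000000.

E[X] = 21 = 21.000000.


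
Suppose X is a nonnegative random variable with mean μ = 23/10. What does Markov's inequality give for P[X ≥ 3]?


μ = E[X] = 23/10, a = 3.
Markov: P[X ≥ 3] ≤ μ/a = (23/10)/3 = 23/30.
Numerically: ≈ 0.766667.
(Since a = 3 > μ = 2.300000, the bound 23/30 is < 1 and informative.)

P[X ≥ 3] ≤ 23/30 ≈ 0.766667.


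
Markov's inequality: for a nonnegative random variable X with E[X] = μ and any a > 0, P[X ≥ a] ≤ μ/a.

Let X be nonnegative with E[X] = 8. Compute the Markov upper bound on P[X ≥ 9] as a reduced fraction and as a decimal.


μ = E[X] = 8, a = 9.
Markov: P[X ≥ 9] ≤ μ/a = (8)/9 = 8/9.
Numerically: ≈ 0.88889.
(Since a = 9 > μ = 8.00000, the bound 8/9 is < 1 and informative.)

P[X ≥ 9] ≤ 8/9 ≈ 0.88889.


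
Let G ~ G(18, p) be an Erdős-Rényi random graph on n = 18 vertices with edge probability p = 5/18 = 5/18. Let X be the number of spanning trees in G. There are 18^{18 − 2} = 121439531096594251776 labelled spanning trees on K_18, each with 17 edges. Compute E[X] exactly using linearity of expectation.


K_18 has 18^{18 − 2} = 121439531096594251776 labelled spanning trees.
For each such spanning tree H, let X_H = 1 if all 17 edges of H are present in G. Then P[X_H = 1] = p^{17} = (5/18)^{17} = 762939453125/2185911559738696531968.
By linearity of expectation: E[X] = Σ_H E[X_H] = 121439531096594251776 · p^{17} = 121439531096594251776 · 762939453125/2185911559738696531968 = 762939453125/18.
Numerically: E[X] ≈ 4.24e+10.

E[X] = 121439531096594251776 · (5/18)^{17} = 762939453125/18 ≈ 4.24e+10.


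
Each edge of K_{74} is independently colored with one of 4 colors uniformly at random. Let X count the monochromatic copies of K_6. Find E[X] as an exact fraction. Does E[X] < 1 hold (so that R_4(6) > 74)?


E[X] = C(74, 6) · 4^{1 − 15} = 185250786 · 4^{−14} = 185250786/268435456.
As a reduced fraction: E[X] = 92625393/134217728 ≈ 0.6901.
Is E[X] < 1? YES.
Since E[X] < 1, there exists a 4-coloring of K_{74} with no monochromatic K_6; hence R_4(6) > 74.

E[X] = 92625393/134217728 ≈ 0.6901; E[X] < 1, so R_4(6) > 74.


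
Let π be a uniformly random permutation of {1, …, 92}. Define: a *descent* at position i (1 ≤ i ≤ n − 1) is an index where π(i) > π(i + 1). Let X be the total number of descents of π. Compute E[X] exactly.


Write X = Σ X_I over i = 1, …, 91, with X_I the indicator of one descent.
There are 91 indicators.
For each fixed i, the pair (π(i), π(i+1)) is a uniformly random ordered pair of distinct values from {1, …, 92}; by symmetry P[π(i) > π(i+1)] = 1/2.
By linearity: E[X] = 91 · (1/2) = (92 − 1) · (1/2) = 91/2 ≈ 45.50000.

E[X] = 91/2 = 45.50000.
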